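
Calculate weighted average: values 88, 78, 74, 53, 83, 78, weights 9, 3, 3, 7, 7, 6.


Numerator = 88*9 + 78*3 + 74*3 + 53*7 + 83*7 + 78*6 = 2668
Denominator = 9 + 3 + 3 + 7 + 7 + 6 = 35
WM = 2668/35 = 76.2286

WM = 76.2286


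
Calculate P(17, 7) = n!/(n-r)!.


P(17,7) = 17!/10!
= 355687428096000/3628800
= 98017920

P(17,7) = 98017920


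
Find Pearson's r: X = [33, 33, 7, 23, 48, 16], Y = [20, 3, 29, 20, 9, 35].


Mean X = 26.6667, Mean Y = 19.3333
SD X = 13.224556, SD Y = 10.903618
Cov = -113.222222
r = -113.222222/(13.224556*10.903618) = -0.7852

r = -0.7852


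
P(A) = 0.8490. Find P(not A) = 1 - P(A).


P(not A) = 1 - 0.8490 = 0.1510

P(not A) = 0.1510


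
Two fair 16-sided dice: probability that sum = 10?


Total outcomes = 16×16 = 256
Favorable (sum = 10): 9
P = 9/256 = 0.0352

P = 0.0352


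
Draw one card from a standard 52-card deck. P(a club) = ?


13 clubs in 52 cards
P = 13/52 = 0.2500

P = 0.2500


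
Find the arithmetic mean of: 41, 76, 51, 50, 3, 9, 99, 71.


Sum = 41 + 76 + 51 + 50 + 3 + 9 + 99 + 71 = 400
n = 8
Mean = 400/8 = 50.0000

Mean = 50.0000


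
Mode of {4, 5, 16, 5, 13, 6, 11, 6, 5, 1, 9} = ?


Frequencies: 1:1, 4:1, 5:3, 6:2, 9:1, 11:1, 13:1, 16:1
Max frequency = 3
Mode = 5

Mode = 5


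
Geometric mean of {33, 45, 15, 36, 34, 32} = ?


Product = 33 × 45 × 15 × 36 × 34 × 32 = 872467200
GM = 872467200^(1/6) = 30.9118

GM = 30.9118


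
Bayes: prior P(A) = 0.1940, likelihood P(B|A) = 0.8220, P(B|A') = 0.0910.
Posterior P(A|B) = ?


P(B) = P(B|A)*P(A) + P(B|A')*P(A')
= 0.8220*0.1940 + 0.0910*0.8060
= 0.159468 + 0.073346 = 0.232814
P(A|B) = 0.159468/0.232814 = 0.6850

P(A|B) = 0.6850


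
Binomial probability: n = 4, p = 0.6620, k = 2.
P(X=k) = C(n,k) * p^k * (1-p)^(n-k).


C(4,2) = 6
p^2 = 0.438244
(1-p)^2 = 0.114244
P = 6 * 0.438244 * 0.114244 = 0.3004

P(X=2) = 0.3004


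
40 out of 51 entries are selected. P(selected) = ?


P = 40/51 = 0.7843

P = 0.7843


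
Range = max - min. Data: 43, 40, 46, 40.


Max = 46, Min = 40
Range = 46 - 40 = 6

Range = 6


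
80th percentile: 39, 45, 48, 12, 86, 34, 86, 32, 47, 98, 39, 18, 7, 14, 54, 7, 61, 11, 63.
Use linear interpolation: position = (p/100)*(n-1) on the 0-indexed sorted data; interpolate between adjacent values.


Sorted: 7, 7, 11, 12, 14, 18, 32, 34, 39, 39, 45, 47, 48, 54, 61, 63, 86, 86, 98
n = 19
Index = 80/100 * 18 = 14.4000
Lower = data[14] = 61, Upper = data[15] = 63
P80 = 61 + 0.4000*(2) = 61.8000

P80 = 61.8000


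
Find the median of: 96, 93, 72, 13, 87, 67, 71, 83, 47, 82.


Sorted: 13, 47, 67, 71, 72, 82, 83, 87, 93, 96
n = 10 (even)
Middle values: 72 and 82
Median = (72+82)/2 = 77.0000

Median = 77.0000


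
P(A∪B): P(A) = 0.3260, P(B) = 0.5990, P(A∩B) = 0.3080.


P(A∪B) = 0.3260 + 0.5990 - 0.3080
= 0.9250 - 0.3080
= 0.6170

P(A∪B) = 0.6170


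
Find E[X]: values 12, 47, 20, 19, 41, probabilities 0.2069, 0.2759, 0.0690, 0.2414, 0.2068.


E[X] = 12*0.2069 + 47*0.2759 + 20*0.0690 + 19*0.2414 + 41*0.2068
= 2.4828 + 12.9673 + 1.3800 + 4.5866 + 8.4788
= 29.8955

E[X] = 29.8955


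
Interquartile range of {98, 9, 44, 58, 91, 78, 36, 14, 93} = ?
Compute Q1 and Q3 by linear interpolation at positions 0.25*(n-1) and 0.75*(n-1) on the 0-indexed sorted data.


Sorted: 9, 14, 36, 44, 58, 78, 91, 93, 98
Q1 (25th %ile) = 36.0000
Q3 (75th %ile) = 91.0000
IQR = 91.0000 - 36.0000 = 55.0000

IQR = 55.0000


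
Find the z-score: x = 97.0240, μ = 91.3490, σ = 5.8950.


z = (97.0240 - 91.3490)/5.8950
= 5.6750/5.8950
= 0.9627

z = 0.9627


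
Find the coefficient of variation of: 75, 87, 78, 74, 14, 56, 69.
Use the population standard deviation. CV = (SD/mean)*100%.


Mean = 64.7143
SD = 22.4609
CV = (22.4609/64.7143)*100 = 34.7077%

CV = 34.7077%


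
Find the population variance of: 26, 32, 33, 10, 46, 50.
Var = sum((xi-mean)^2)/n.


Mean = 32.8333
Squared deviations: 46.6944, 0.6944, 0.0278, 521.3611, 173.3611, 294.6944
Sum = 1036.8333
Variance = 1036.8333/6 = 172.8056

Variance = 172.8056


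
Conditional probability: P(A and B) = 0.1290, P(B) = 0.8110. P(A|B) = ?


P(A|B) = 0.1290/0.8110 = 0.1591

P(A|B) = 0.1591


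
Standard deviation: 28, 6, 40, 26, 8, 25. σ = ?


Mean = 22.1667
Variance = 139.4722
SD = sqrt(139.4722) = 11.8098

SD = 11.8098


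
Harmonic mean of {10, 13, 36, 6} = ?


Sum of reciprocals = 1/10 + 1/13 + 1/36 + 1/6 = 0.371368
HM = 4/0.371368 = 10.7710

HM = 10.7710


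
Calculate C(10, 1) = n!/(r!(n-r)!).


C(10,1) = 10!/(1! × 9!)
= 3628800/(1 × 362880)
= 10

C(10,1) = 10


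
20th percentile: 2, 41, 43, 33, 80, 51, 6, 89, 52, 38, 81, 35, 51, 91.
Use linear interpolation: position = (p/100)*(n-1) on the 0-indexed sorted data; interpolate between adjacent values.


Sorted: 2, 6, 33, 35, 38, 41, 43, 51, 51, 52, 80, 81, 89, 91
n = 14
Index = 20/100 * 13 = 2.6000
Lower = data[2] = 33, Upper = data[3] = 35
P20 = 33 + 0.6000*(2) = 34.2000

P20 = 34.2000


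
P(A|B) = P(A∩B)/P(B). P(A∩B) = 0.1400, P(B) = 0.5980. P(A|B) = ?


P(A|B) = 0.1400/0.5980 = 0.2341

P(A|B) = 0.2341


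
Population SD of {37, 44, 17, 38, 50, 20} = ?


Mean = 34.3333
Variance = 144.2222
SD = sqrt(144.2222) = 12.0093

SD = 12.0093


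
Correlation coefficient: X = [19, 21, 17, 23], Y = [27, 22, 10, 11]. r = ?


Mean X = 20.0000, Mean Y = 17.5000
SD X = 2.236068, SD Y = 7.228416
Cov = -0.500000
r = -0.500000/(2.236068*7.228416) = -0.0309

r = -0.0309


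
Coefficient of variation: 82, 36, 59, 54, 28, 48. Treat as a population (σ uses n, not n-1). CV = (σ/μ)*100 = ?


Mean = 51.1667
SD = 17.3053
CV = (17.3053/51.1667)*100 = 33.8214%

CV = 33.8214%


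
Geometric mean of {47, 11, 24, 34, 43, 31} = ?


Product = 47 × 11 × 24 × 34 × 43 × 31 = 562355376
GM = 562355376^(1/6) = 28.7300

GM = 28.7300


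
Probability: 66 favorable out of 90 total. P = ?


P = 66/90 = 0.7333

P = 0.7333


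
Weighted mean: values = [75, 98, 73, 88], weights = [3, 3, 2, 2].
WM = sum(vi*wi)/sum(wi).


Numerator = 75*3 + 98*3 + 73*2 + 88*2 = 841
Denominator = 3 + 3 + 2 + 2 = 10
WM = 841/10 = 84.1000

WM = 84.1000


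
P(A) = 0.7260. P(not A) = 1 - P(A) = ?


P(not A) = 1 - 0.7260 = 0.2740

P(not A) = 0.2740


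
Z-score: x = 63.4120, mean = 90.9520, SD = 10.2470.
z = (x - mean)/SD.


z = (63.4120 - 90.9520)/10.2470
= -27.5400/10.2470
= -2.6876

z = -2.6876


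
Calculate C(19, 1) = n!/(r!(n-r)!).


C(19,1) = 19!/(1! × 18!)
= 121645100408832000/(1 × 6402373705728000)
= 19

C(19,1) = 19


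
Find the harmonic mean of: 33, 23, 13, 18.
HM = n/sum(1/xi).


Sum of reciprocals = 1/33 + 1/23 + 1/13 + 1/18 = 0.206260
HM = 4/0.206260 = 19.3930

HM = 19.3930


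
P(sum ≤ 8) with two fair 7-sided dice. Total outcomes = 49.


Total outcomes = 7×7 = 49
Favorable (sum ≤ 8): 28
P = 28/49 = 0.5714

P = 0.5714


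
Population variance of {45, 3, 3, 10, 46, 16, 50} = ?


Mean = 24.7143
Squared deviations: 411.5102, 471.5102, 471.5102, 216.5102, 453.0816, 75.9388, 639.3673
Sum = 2739.4286
Variance = 2739.4286/7 = 391.3469

Variance = 391.3469


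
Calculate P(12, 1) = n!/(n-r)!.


P(12,1) = 12!/11!
= 479001600/39916800
= 12

P(12,1) = 12


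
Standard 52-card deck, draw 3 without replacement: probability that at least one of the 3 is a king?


P(at least one) = 1 - P(none)
P(none) = (48/52) × (47/51) × (46/50) = 0.782624
P(at least one) = 1 - 0.782624 = 0.2174

P = 0.2174


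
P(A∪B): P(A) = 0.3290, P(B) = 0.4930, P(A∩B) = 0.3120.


P(A∪B) = 0.3290 + 0.4930 - 0.3120
= 0.8220 - 0.3120
= 0.5100

P(A∪B) = 0.5100


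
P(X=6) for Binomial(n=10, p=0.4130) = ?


C(10,6) = 210
p^6 = 0.004962
(1-p)^4 = 0.118728
P = 210 * 0.004962 * 0.118728 = 0.1237

P(X=6) = 0.1237


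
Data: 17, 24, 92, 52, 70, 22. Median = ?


Sorted: 17, 22, 24, 52, 70, 92
n = 6 (even)
Middle values: 24 and 52
Median = (24+52)/2 = 38.0000

Median = 38.0000


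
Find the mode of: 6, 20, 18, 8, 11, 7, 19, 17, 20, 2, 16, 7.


Frequencies: 2:1, 6:1, 7:2, 8:1, 11:1, 16:1, 17:1, 18:1, 19:1, 20:2
Max frequency = 2
Mode = 7, 20

Mode = 7, 20


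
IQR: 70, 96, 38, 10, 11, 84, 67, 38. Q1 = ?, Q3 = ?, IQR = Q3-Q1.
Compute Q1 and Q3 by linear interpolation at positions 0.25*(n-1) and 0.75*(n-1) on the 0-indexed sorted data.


Sorted: 10, 11, 38, 38, 67, 70, 84, 96
Q1 (25th %ile) = 31.2500
Q3 (75th %ile) = 73.5000
IQR = 73.5000 - 31.2500 = 42.2500

IQR = 42.2500


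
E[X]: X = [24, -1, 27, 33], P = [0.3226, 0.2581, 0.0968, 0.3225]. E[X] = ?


E[X] = 24*0.3226 - 1*0.2581 + 27*0.0968 + 33*0.3225
= 7.7424 - 0.2581 + 2.6136 + 10.6425
= 20.7404

E[X] = 20.7404


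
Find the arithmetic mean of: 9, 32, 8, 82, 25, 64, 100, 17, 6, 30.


Sum = 9 + 32 + 8 + 82 + 25 + 64 + 100 + 17 + 6 + 30 = 373
n = 10
Mean = 373/10 = 37.3000

Mean = 37.3000


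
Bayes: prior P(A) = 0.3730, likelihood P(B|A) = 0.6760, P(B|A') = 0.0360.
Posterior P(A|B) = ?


P(B) = P(B|A)*P(A) + P(B|A')*P(A')
= 0.6760*0.3730 + 0.0360*0.6270
= 0.252148 + 0.022572 = 0.274720
P(A|B) = 0.252148/0.274720 = 0.9178

P(A|B) = 0.9178


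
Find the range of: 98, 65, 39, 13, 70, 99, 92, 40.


Max = 99, Min = 13
Range = 99 - 13 = 86

Range = 86


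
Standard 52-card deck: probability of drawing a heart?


13 hearts in 52 cards
P = 13/52 = 0.2500

P = 0.2500


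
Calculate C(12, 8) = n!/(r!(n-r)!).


C(12,8) = 12!/(8! × 4!)
= 479001600/(40320 × 24)
= 495

C(12,8) = 495


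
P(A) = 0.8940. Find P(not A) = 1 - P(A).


P(not A) = 1 - 0.8940 = 0.1060

P(not A) = 0.1060


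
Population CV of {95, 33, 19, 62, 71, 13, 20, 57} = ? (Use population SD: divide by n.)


Mean = 46.2500
SD = 27.5352
CV = (27.5352/46.2500)*100 = 59.5356%

CV = 59.5356%


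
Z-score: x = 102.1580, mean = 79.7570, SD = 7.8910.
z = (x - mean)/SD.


z = (102.1580 - 79.7570)/7.8910
= 22.4010/7.8910
= 2.8388

z = 2.8388


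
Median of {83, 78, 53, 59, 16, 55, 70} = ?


Sorted: 16, 53, 55, 59, 70, 78, 83
n = 7 (odd)
Middle value = 59

Median = 59


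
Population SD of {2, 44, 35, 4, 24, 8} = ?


Mean = 19.5000
Variance = 256.5833
SD = sqrt(256.5833) = 16.0182

SD = 16.0182


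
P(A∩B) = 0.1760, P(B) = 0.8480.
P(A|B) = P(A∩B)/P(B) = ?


P(A|B) = 0.1760/0.8480 = 0.2075

P(A|B) = 0.2075


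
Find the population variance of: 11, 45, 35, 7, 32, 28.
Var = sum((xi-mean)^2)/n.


Mean = 26.3333
Squared deviations: 235.1111, 348.4444, 75.1111, 373.7778, 32.1111, 2.7778
Sum = 1067.3333
Variance = 1067.3333/6 = 177.8889

Variance = 177.8889


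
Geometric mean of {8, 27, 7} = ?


Product = 8 × 27 × 7 = 1512
GM = 1512^(1/3) = 11.4776

GM = 11.4776


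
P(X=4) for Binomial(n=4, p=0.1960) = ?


C(4,4) = 1
p^4 = 0.001476
(1-p)^0 = 1.000000
P = 1 * 0.001476 * 1.000000 = 0.0015

P(X=4) = 0.0015


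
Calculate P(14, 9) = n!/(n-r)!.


P(14,9) = 14!/5!
= 87178291200/120
= 726485760

P(14,9) = 726485760


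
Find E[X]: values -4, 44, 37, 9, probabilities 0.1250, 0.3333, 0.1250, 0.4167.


E[X] = -4*0.1250 + 44*0.3333 + 37*0.1250 + 9*0.4167
= -0.5000 + 14.6652 + 4.6250 + 3.7503
= 22.5405

E[X] = 22.5405


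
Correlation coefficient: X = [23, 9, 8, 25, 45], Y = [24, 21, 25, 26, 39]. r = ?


Mean X = 22.0000, Mean Y = 27.0000
SD X = 13.446189, SD Y = 6.228965
Cov = 75.200000
r = 75.200000/(13.446189*6.228965) = 0.8978

r = 0.8978


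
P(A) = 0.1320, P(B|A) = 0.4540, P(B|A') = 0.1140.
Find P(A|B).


P(B) = P(B|A)*P(A) + P(B|A')*P(A')
= 0.4540*0.1320 + 0.1140*0.8680
= 0.059928 + 0.098952 = 0.158880
P(A|B) = 0.059928/0.158880 = 0.3772

P(A|B) = 0.3772


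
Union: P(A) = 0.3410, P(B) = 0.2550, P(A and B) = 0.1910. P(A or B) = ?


P(A∪B) = 0.3410 + 0.2550 - 0.1910
= 0.5960 - 0.1910
= 0.4050

P(A∪B) = 0.4050


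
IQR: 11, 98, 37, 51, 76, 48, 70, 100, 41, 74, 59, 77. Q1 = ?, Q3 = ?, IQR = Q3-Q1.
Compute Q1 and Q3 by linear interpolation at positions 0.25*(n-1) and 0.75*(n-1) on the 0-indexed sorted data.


Sorted: 11, 37, 41, 48, 51, 59, 70, 74, 76, 77, 98, 100
Q1 (25th %ile) = 46.2500
Q3 (75th %ile) = 76.2500
IQR = 76.2500 - 46.2500 = 30.0000

IQR = 30.0000


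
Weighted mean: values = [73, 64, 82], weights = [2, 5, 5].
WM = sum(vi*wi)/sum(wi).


Numerator = 73*2 + 64*5 + 82*5 = 876
Denominator = 2 + 5 + 5 = 12
WM = 876/12 = 73.0000

WM = 73.0000


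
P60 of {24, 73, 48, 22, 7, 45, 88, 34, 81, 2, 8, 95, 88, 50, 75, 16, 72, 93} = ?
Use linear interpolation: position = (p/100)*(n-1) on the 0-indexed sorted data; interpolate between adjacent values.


Sorted: 2, 7, 8, 16, 22, 24, 34, 45, 48, 50, 72, 73, 75, 81, 88, 88, 93, 95
n = 18
Index = 60/100 * 17 = 10.2000
Lower = data[10] = 72, Upper = data[11] = 73
P60 = 72 + 0.2000*(1) = 72.2000

P60 = 72.2000


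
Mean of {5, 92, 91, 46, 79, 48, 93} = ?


Sum = 5 + 92 + 91 + 46 + 79 + 48 + 93 = 454
n = 7
Mean = 454/7 = 64.8571

Mean = 64.8571


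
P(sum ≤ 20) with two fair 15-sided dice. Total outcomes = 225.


Total outcomes = 15×15 = 225
Favorable (sum ≤ 20): 170
P = 170/225 = 0.7556

P = 0.7556


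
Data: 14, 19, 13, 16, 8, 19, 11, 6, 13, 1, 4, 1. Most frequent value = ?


Frequencies: 1:2, 4:1, 6:1, 8:1, 11:1, 13:2, 14:1, 16:1, 19:2
Max frequency = 2
Mode = 1, 13, 19

Mode = 1, 13, 19


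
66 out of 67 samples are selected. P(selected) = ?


P = 66/67 = 0.9851

P = 0.9851


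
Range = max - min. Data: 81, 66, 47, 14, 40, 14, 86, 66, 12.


Max = 86, Min = 12
Range = 86 - 12 = 74

Range = 74


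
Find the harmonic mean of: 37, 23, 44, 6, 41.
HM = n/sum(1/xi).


Sum of reciprocals = 1/37 + 1/23 + 1/44 + 1/6 + 1/41 = 0.284289
HM = 5/0.284289 = 17.5877

HM = 17.5877


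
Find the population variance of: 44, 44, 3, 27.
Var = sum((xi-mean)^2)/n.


Mean = 29.5000
Squared deviations: 210.2500, 210.2500, 702.2500, 6.2500
Sum = 1129.0000
Variance = 1129.0000/4 = 282.2500

Variance = 282.2500


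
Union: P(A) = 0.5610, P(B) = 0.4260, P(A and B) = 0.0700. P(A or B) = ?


P(A∪B) = 0.5610 + 0.4260 - 0.0700
= 0.9870 - 0.0700
= 0.9170

P(A∪B) = 0.9170


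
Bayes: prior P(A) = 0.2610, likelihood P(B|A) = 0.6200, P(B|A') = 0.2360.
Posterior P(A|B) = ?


P(B) = P(B|A)*P(A) + P(B|A')*P(A')
= 0.6200*0.2610 + 0.2360*0.7390
= 0.161820 + 0.174404 = 0.336224
P(A|B) = 0.161820/0.336224 = 0.4813

P(A|B) = 0.4813


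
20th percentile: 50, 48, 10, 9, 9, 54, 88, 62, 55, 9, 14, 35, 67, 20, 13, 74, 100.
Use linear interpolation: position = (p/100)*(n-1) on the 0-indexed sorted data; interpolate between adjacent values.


Sorted: 9, 9, 9, 10, 13, 14, 20, 35, 48, 50, 54, 55, 62, 67, 74, 88, 100
n = 17
Index = 20/100 * 16 = 3.2000
Lower = data[3] = 10, Upper = data[4] = 13
P20 = 10 + 0.2000*(3) = 10.6000

P20 = 10.6000


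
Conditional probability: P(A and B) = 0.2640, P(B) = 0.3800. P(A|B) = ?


P(A|B) = 0.2640/0.3800 = 0.6947

P(A|B) = 0.6947


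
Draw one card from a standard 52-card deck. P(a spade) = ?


13 spades in 52 cards
P = 13/52 = 0.2500

P = 0.2500


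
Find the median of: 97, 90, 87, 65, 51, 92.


Sorted: 51, 65, 87, 90, 92, 97
n = 6 (even)
Middle values: 87 and 90
Median = (87+90)/2 = 88.5000

Median = 88.5000


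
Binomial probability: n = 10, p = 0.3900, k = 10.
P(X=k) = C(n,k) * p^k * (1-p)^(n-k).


C(10,10) = 1
p^10 = 8.140406e-05
(1-p)^0 = 1.000000
P = 1 * 8.140406e-05 * 1.000000 = 8.1404e-05

P(X=10) = 8.1404e-05


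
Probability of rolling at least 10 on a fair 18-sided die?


Favorable outcomes (roll ≥ 10): 9
Total outcomes = 18
P = 9/18 = 0.5000

P = 0.5000


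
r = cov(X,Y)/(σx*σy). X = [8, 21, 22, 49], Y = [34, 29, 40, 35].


Mean X = 25.0000, Mean Y = 34.5000
SD X = 14.916434, SD Y = 3.905125
Cov = 6.500000
r = 6.500000/(14.916434*3.905125) = 0.1116

r = 0.1116


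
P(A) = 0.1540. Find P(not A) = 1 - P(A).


P(not A) = 1 - 0.1540 = 0.8460

P(not A) = 0.8460


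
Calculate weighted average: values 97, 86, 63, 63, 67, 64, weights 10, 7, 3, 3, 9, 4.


Numerator = 97*10 + 86*7 + 63*3 + 63*3 + 67*9 + 64*4 = 2809
Denominator = 10 + 7 + 3 + 3 + 9 + 4 = 36
WM = 2809/36 = 78.0278

WM = 78.0278


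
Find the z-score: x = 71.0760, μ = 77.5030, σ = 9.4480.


z = (71.0760 - 77.5030)/9.4480
= -6.4270/9.4480
= -0.6802

z = -0.6802


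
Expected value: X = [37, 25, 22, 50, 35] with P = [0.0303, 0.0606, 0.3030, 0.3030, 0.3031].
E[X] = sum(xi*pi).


E[X] = 37*0.0303 + 25*0.0606 + 22*0.3030 + 50*0.3030 + 35*0.3031
= 1.1211 + 1.5150 + 6.6660 + 15.1500 + 10.6085
= 35.0606

E[X] = 35.0606


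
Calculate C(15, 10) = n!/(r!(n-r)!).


C(15,10) = 15!/(10! × 5!)
= 1307674368000/(3628800 × 120)
= 3003

C(15,10) = 3003


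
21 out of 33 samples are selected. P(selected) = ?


P = 21/33 = 0.6364

P = 0.6364


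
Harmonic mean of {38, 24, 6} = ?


Sum of reciprocals = 1/38 + 1/24 + 1/6 = 0.234649
HM = 3/0.234649 = 12.7850

HM = 12.7850


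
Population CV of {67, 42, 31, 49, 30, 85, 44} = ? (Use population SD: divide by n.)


Mean = 49.7143
SD = 18.4214
CV = (18.4214/49.7143)*100 = 37.0545%

CV = 37.0545%


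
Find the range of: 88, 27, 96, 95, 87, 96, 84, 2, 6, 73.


Max = 96, Min = 2
Range = 96 - 2 = 94

Range = 94


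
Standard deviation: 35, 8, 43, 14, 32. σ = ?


Mean = 26.4000
Variance = 174.6400
SD = sqrt(174.6400) = 13.2151

SD = 13.2151


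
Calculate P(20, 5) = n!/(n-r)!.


P(20,5) = 20!/15!
= 2432902008176640000/1307674368000
= 1860480

P(20,5) = 1860480


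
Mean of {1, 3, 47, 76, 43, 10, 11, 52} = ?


Sum = 1 + 3 + 47 + 76 + 43 + 10 + 11 + 52 = 243
n = 8
Mean = 243/8 = 30.3750

Mean = 30.3750


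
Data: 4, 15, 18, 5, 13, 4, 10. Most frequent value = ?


Frequencies: 4:2, 5:1, 10:1, 13:1, 15:1, 18:1
Max frequency = 2
Mode = 4

Mode = 4


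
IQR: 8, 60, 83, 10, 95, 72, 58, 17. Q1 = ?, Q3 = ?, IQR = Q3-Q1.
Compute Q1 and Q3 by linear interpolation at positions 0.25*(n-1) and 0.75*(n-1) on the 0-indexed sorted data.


Sorted: 8, 10, 17, 58, 60, 72, 83, 95
Q1 (25th %ile) = 15.2500
Q3 (75th %ile) = 74.7500
IQR = 74.7500 - 15.2500 = 59.5000

IQR = 59.5000


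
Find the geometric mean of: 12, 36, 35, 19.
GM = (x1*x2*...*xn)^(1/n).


Product = 12 × 36 × 35 × 19 = 287280
GM = 287280^(1/4) = 23.1514

GM = 23.1514


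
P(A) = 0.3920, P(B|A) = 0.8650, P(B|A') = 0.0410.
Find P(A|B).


P(B) = P(B|A)*P(A) + P(B|A')*P(A')
= 0.8650*0.3920 + 0.0410*0.6080
= 0.339080 + 0.024928 = 0.364008
P(A|B) = 0.339080/0.364008 = 0.9315

P(A|B) = 0.9315


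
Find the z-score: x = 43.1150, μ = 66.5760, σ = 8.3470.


z = (43.1150 - 66.5760)/8.3470
= -23.4610/8.3470
= -2.8107

z = -2.8107


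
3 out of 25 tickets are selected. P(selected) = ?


P = 3/25 = 0.1200

P = 0.1200


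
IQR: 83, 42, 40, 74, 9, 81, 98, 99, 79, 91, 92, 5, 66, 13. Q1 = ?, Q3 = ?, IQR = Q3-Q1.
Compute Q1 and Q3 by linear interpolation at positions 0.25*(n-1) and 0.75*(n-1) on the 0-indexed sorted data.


Sorted: 5, 9, 13, 40, 42, 66, 74, 79, 81, 83, 91, 92, 98, 99
Q1 (25th %ile) = 40.5000
Q3 (75th %ile) = 89.0000
IQR = 89.0000 - 40.5000 = 48.5000

IQR = 48.5000


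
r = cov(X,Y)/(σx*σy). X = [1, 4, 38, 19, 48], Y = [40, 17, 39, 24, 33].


Mean X = 22.0000, Mean Y = 30.6000
SD X = 18.471600, SD Y = 8.867920
Cov = 52.800000
r = 52.800000/(18.471600*8.867920) = 0.3223

r = 0.3223


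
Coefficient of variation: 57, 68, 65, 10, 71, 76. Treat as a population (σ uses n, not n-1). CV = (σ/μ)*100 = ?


Mean = 57.8333
SD = 22.1617
CV = (22.1617/57.8333)*100 = 38.3199%

CV = 38.3199%


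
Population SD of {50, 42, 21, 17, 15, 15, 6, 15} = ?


Mean = 22.6250
Variance = 201.2344
SD = sqrt(201.2344) = 14.1857

SD = 14.1857


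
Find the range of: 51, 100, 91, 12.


Max = 100, Min = 12
Range = 100 - 12 = 88

Range = 88


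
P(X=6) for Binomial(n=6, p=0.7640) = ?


C(6,6) = 1
p^6 = 0.198866
(1-p)^0 = 1.000000
P = 1 * 0.198866 * 1.000000 = 0.1989

P(X=6) = 0.1989


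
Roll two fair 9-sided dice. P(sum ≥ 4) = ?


Total outcomes = 9×9 = 81
Favorable (sum ≥ 4): 78
P = 78/81 = 0.9630

P = 0.9630


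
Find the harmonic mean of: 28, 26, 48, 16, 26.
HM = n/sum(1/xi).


Sum of reciprocals = 1/28 + 1/26 + 1/48 + 1/16 + 1/26 = 0.195971
HM = 5/0.195971 = 25.5140

HM = 25.5140


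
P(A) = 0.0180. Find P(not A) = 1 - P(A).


P(not A) = 1 - 0.0180 = 0.9820

P(not A) = 0.9820


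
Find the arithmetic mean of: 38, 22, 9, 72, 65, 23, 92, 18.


Sum = 38 + 22 + 9 + 72 + 65 + 23 + 92 + 18 = 339
n = 8
Mean = 339/8 = 42.3750

Mean = 42.3750


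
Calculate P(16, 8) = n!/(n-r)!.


P(16,8) = 16!/8!
= 20922789888000/40320
= 518918400

P(16,8) = 518918400


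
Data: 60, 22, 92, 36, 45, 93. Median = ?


Sorted: 22, 36, 45, 60, 92, 93
n = 6 (even)
Middle values: 45 and 60
Median = (45+60)/2 = 52.5000

Median = 52.5000


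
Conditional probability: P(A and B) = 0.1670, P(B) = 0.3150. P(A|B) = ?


P(A|B) = 0.1670/0.3150 = 0.5302

P(A|B) = 0.5302


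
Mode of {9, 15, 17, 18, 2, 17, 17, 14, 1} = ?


Frequencies: 1:1, 2:1, 9:1, 14:1, 15:1, 17:3, 18:1
Max frequency = 3
Mode = 17

Mode = 17


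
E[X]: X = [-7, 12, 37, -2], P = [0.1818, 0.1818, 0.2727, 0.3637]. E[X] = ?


E[X] = -7*0.1818 + 12*0.1818 + 37*0.2727 - 2*0.3637
= -1.2726 + 2.1816 + 10.0899 - 0.7274
= 10.2715

E[X] = 10.2715


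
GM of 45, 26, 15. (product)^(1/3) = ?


Product = 45 × 26 × 15 = 17550
GM = 17550^(1/3) = 25.9872

GM = 25.9872


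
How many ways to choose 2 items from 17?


C(17,2) = 17!/(2! × 15!)
= 355687428096000/(2 × 1307674368000)
= 136

C(17,2) = 136


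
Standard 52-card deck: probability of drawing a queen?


4 queens in 52 cards
P = 4/52 = 0.0769

P = 0.0769


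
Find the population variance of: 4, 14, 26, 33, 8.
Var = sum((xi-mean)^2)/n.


Mean = 17.0000
Squared deviations: 169.0000, 9.0000, 81.0000, 256.0000, 81.0000
Sum = 596.0000
Variance = 596.0000/5 = 119.2000

Variance = 119.2000


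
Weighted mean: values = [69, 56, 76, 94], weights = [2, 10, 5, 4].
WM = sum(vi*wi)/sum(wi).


Numerator = 69*2 + 56*10 + 76*5 + 94*4 = 1454
Denominator = 2 + 10 + 5 + 4 = 21
WM = 1454/21 = 69.2381

WM = 69.2381


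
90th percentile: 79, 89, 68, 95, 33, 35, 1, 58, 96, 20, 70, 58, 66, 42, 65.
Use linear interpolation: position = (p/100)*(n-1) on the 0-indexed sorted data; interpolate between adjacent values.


Sorted: 1, 20, 33, 35, 42, 58, 58, 65, 66, 68, 70, 79, 89, 95, 96
n = 15
Index = 90/100 * 14 = 12.6000
Lower = data[12] = 89, Upper = data[13] = 95
P90 = 89 + 0.6000*(6) = 92.6000

P90 = 92.6000


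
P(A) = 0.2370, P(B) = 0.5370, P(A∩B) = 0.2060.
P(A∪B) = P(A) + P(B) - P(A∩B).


P(A∪B) = 0.2370 + 0.5370 - 0.2060
= 0.7740 - 0.2060
= 0.5680

P(A∪B) = 0.5680


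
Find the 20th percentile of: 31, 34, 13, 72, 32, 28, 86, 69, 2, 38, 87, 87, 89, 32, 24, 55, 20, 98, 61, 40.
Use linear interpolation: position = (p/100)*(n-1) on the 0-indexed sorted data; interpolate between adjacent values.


Sorted: 2, 13, 20, 24, 28, 31, 32, 32, 34, 38, 40, 55, 61, 69, 72, 86, 87, 87, 89, 98
n = 20
Index = 20/100 * 19 = 3.8000
Lower = data[3] = 24, Upper = data[4] = 28
P20 = 24 + 0.8000*(4) = 27.2000

P20 = 27.2000


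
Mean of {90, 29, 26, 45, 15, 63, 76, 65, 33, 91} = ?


Sum = 90 + 29 + 26 + 45 + 15 + 63 + 76 + 65 + 33 + 91 = 533
n = 10
Mean = 533/10 = 53.3000

Mean = 53.3000


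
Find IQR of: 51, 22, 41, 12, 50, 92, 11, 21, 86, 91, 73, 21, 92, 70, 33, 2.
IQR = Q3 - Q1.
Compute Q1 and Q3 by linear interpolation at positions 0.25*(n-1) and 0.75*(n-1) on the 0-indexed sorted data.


Sorted: 2, 11, 12, 21, 21, 22, 33, 41, 50, 51, 70, 73, 86, 91, 92, 92
Q1 (25th %ile) = 21.0000
Q3 (75th %ile) = 76.2500
IQR = 76.2500 - 21.0000 = 55.2500

IQR = 55.2500


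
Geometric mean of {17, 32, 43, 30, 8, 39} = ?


Product = 17 × 32 × 43 × 30 × 8 × 39 = 218949120
GM = 218949120^(1/6) = 24.5503

GM = 24.5503


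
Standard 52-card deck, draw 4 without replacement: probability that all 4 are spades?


P(all spades) = (13/52) × (12/51) × (11/50) × (10/49)
= 0.0026

P = 0.0026


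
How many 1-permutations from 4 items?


P(4,1) = 4!/3!
= 24/6
= 4

P(4,1) = 4


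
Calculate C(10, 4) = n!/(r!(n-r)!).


C(10,4) = 10!/(4! × 6!)
= 3628800/(24 × 720)
= 210

C(10,4) = 210


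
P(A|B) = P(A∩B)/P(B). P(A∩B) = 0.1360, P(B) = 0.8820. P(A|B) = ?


P(A|B) = 0.1360/0.8820 = 0.1542

P(A|B) = 0.1542


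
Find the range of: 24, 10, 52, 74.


Max = 74, Min = 10
Range = 74 - 10 = 64

Range = 64


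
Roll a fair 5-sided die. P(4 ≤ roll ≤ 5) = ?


Favorable outcomes (4 ≤ roll ≤ 5): 2
Total outcomes = 5
P = 2/5 = 0.4000

P = 0.4000


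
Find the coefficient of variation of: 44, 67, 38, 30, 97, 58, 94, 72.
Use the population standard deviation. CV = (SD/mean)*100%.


Mean = 62.5000
SD = 23.2164
CV = (23.2164/62.5000)*100 = 37.1462%

CV = 37.1462%


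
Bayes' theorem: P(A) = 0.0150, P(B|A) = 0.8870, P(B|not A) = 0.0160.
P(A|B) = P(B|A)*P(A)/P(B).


P(B) = P(B|A)*P(A) + P(B|A')*P(A')
= 0.8870*0.0150 + 0.0160*0.9850
= 0.013305 + 0.015760 = 0.029065
P(A|B) = 0.013305/0.029065 = 0.4578

P(A|B) = 0.4578


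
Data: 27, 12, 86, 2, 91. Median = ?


Sorted: 2, 12, 27, 86, 91
n = 5 (odd)
Middle value = 27

Median = 27


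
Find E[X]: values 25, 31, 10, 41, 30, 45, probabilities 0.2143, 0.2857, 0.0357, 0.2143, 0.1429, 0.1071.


E[X] = 25*0.2143 + 31*0.2857 + 10*0.0357 + 41*0.2143 + 30*0.1429 + 45*0.1071
= 5.3575 + 8.8567 + 0.3570 + 8.7863 + 4.2870 + 4.8195
= 32.4640

E[X] = 32.4640


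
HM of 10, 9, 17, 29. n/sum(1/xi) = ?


Sum of reciprocals = 1/10 + 1/9 + 1/17 + 1/29 = 0.304417
HM = 4/0.304417 = 13.1399

HM = 13.1399


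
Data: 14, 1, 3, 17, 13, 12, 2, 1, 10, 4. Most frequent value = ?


Frequencies: 1:2, 2:1, 3:1, 4:1, 10:1, 12:1, 13:1, 14:1, 17:1
Max frequency = 2
Mode = 1

Mode = 1


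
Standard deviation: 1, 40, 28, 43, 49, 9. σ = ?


Mean = 28.3333
Variance = 316.5556
SD = sqrt(316.5556) = 17.7920

SD = 17.7920


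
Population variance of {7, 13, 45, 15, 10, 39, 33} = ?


Mean = 23.1429
Squared deviations: 260.5918, 102.8776, 477.7347, 66.3061, 172.7347, 251.4490, 97.1633
Sum = 1428.8571
Variance = 1428.8571/7 = 204.1224

Variance = 204.1224


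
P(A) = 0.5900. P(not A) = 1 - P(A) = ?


P(not A) = 1 - 0.5900 = 0.4100

P(not A) = 0.4100


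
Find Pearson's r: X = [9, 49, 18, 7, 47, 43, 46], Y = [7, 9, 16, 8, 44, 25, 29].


Mean X = 31.2857, Mean Y = 19.7143
SD X = 17.636928, SD Y = 12.713483
Cov = 143.938776
r = 143.938776/(17.636928*12.713483) = 0.6419

r = 0.6419


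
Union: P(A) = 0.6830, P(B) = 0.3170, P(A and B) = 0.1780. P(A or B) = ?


P(A∪B) = 0.6830 + 0.3170 - 0.1780
= 1.0000 - 0.1780
= 0.8220

P(A∪B) = 0.8220


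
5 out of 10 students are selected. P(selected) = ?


P = 5/10 = 0.5000

P = 0.5000


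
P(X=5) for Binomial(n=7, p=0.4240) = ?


C(7,5) = 21
p^5 = 0.013703
(1-p)^2 = 0.331776
P = 21 * 0.013703 * 0.331776 = 0.0955

P(X=5) = 0.0955


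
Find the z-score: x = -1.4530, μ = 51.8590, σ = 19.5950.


z = (-1.4530 - 51.8590)/19.5950
= -53.3120/19.5950
= -2.7207

z = -2.7207


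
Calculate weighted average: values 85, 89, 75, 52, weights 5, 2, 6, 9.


Numerator = 85*5 + 89*2 + 75*6 + 52*9 = 1521
Denominator = 5 + 2 + 6 + 9 = 22
WM = 1521/22 = 69.1364

WM = 69.1364


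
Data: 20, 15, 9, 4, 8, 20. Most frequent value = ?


Frequencies: 4:1, 8:1, 9:1, 15:1, 20:2
Max frequency = 2
Mode = 20

Mode = 20


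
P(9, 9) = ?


P(9,9) = 9!/0!
= 362880/1
= 362880

P(9,9) = 362880


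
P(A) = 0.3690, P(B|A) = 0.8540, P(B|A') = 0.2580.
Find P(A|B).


P(B) = P(B|A)*P(A) + P(B|A')*P(A')
= 0.8540*0.3690 + 0.2580*0.6310
= 0.315126 + 0.162798 = 0.477924
P(A|B) = 0.315126/0.477924 = 0.6594

P(A|B) = 0.6594


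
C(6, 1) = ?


C(6,1) = 6!/(1! × 5!)
= 720/(1 × 120)
= 6

C(6,1) = 6


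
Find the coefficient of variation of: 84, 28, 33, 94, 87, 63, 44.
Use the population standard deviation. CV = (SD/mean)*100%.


Mean = 61.8571
SD = 25.2271
CV = (25.2271/61.8571)*100 = 40.7829%

CV = 40.7829%


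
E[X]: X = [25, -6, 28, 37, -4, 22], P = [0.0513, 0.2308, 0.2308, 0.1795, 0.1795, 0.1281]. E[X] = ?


E[X] = 25*0.0513 - 6*0.2308 + 28*0.2308 + 37*0.1795 - 4*0.1795 + 22*0.1281
= 1.2825 - 1.3848 + 6.4624 + 6.6415 - 0.7180 + 2.8182
= 15.1018

E[X] = 15.1018


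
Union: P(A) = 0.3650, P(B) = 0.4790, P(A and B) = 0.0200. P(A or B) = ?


P(A∪B) = 0.3650 + 0.4790 - 0.0200
= 0.8440 - 0.0200
= 0.8240

P(A∪B) = 0.8240


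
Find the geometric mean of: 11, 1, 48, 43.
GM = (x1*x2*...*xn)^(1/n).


Product = 11 × 1 × 48 × 43 = 22704
GM = 22704^(1/4) = 12.2751

GM = 12.2751


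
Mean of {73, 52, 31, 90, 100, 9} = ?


Sum = 73 + 52 + 31 + 90 + 100 + 9 = 355
n = 6
Mean = 355/6 = 59.1667

Mean = 59.1667


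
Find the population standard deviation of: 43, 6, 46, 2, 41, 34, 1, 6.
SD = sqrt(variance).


Mean = 22.3750
Variance = 359.2344
SD = sqrt(359.2344) = 18.9535

SD = 18.9535


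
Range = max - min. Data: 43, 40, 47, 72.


Max = 72, Min = 40
Range = 72 - 40 = 32

Range = 32


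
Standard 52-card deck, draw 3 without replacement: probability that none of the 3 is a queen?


P(no queens) = (48/52) × (47/51) × (46/50)
= 0.7826

P = 0.7826


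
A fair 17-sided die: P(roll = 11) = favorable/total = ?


Favorable outcomes (roll = 11): 1
Total outcomes = 17
P = 1/17 = 0.0588

P = 0.0588


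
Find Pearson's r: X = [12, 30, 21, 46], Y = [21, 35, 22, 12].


Mean X = 27.2500, Mean Y = 22.5000
SD X = 12.557368, SD Y = 8.200610
Cov = -34.125000
r = -34.125000/(12.557368*8.200610) = -0.3314

r = -0.3314


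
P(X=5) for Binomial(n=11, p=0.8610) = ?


C(11,5) = 462
p^5 = 0.473168
(1-p)^6 = 7.212549e-06
P = 462 * 0.473168 * 7.212549e-06 = 0.0016

P(X=5) = 0.0016


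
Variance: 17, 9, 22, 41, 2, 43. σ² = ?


Mean = 22.3333
Squared deviations: 28.4444, 177.7778, 0.1111, 348.4444, 413.4444, 427.1111
Sum = 1395.3333
Variance = 1395.3333/6 = 232.5556

Variance = 232.5556


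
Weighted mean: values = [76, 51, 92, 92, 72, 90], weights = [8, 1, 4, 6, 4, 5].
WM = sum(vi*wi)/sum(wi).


Numerator = 76*8 + 51*1 + 92*4 + 92*6 + 72*4 + 90*5 = 2317
Denominator = 8 + 1 + 4 + 6 + 4 + 5 = 28
WM = 2317/28 = 82.7500

WM = 82.7500


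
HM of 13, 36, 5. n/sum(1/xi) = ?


Sum of reciprocals = 1/13 + 1/36 + 1/5 = 0.304701
HM = 3/0.304701 = 9.8457

HM = 9.8457


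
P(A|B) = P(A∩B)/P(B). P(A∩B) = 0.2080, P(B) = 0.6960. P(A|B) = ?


P(A|B) = 0.2080/0.6960 = 0.2989

P(A|B) = 0.2989


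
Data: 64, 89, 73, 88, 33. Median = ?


Sorted: 33, 64, 73, 88, 89
n = 5 (odd)
Middle value = 73

Median = 73


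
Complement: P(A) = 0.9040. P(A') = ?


P(not A) = 1 - 0.9040 = 0.0960

P(not A) = 0.0960


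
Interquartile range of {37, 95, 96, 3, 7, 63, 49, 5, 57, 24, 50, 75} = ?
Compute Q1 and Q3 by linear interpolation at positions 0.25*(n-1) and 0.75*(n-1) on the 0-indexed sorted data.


Sorted: 3, 5, 7, 24, 37, 49, 50, 57, 63, 75, 95, 96
Q1 (25th %ile) = 19.7500
Q3 (75th %ile) = 66.0000
IQR = 66.0000 - 19.7500 = 46.2500

IQR = 46.2500


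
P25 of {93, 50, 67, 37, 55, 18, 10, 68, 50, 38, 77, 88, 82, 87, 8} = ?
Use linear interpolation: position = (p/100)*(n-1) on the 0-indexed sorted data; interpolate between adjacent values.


Sorted: 8, 10, 18, 37, 38, 50, 50, 55, 67, 68, 77, 82, 87, 88, 93
n = 15
Index = 25/100 * 14 = 3.5000
Lower = data[3] = 37, Upper = data[4] = 38
P25 = 37 + 0.5000*(1) = 37.5000

P25 = 37.5000


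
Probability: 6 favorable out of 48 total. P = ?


P = 6/48 = 0.1250

P = 0.1250


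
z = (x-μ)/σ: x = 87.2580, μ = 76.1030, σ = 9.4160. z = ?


z = (87.2580 - 76.1030)/9.4160
= 11.1550/9.4160
= 1.1847

z = 1.1847


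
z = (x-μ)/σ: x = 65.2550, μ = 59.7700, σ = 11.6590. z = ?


z = (65.2550 - 59.7700)/11.6590
= 5.4850/11.6590
= 0.4705

z = 0.4705


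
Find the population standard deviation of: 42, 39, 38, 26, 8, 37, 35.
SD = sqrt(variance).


Mean = 32.1429
Variance = 118.6939
SD = sqrt(118.6939) = 10.8947

SD = 10.8947


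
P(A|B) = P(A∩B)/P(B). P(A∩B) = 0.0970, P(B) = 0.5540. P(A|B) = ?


P(A|B) = 0.0970/0.5540 = 0.1751

P(A|B) = 0.1751


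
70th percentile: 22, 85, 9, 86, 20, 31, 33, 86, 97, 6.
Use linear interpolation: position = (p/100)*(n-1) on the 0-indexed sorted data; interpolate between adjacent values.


Sorted: 6, 9, 20, 22, 31, 33, 85, 86, 86, 97
n = 10
Index = 70/100 * 9 = 6.3000
Lower = data[6] = 85, Upper = data[7] = 86
P70 = 85 + 0.3000*(1) = 85.3000

P70 = 85.3000


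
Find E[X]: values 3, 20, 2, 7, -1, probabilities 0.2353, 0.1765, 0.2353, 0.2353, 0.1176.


E[X] = 3*0.2353 + 20*0.1765 + 2*0.2353 + 7*0.2353 - 1*0.1176
= 0.7059 + 3.5300 + 0.4706 + 1.6471 - 0.1176
= 6.2360

E[X] = 6.2360


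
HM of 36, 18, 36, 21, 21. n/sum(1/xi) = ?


Sum of reciprocals = 1/36 + 1/18 + 1/36 + 1/21 + 1/21 = 0.206349
HM = 5/0.206349 = 24.2308

HM = 24.2308


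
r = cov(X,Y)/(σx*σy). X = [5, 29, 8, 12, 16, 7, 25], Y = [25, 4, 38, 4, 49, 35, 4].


Mean X = 14.5714, Mean Y = 22.7143
SD X = 8.599953, SD Y = 17.449636
Cov = -84.979592
r = -84.979592/(8.599953*17.449636) = -0.5663

r = -0.5663


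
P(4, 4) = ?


P(4,4) = 4!/0!
= 24/1
= 24

P(4,4) = 24


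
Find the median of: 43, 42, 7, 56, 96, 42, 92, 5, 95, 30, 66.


Sorted: 5, 7, 30, 42, 42, 43, 56, 66, 92, 95, 96
n = 11 (odd)
Middle value = 43

Median = 43


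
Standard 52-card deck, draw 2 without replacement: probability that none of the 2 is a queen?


P(no queens) = (48/52) × (47/51)
= 0.8507

P = 0.8507


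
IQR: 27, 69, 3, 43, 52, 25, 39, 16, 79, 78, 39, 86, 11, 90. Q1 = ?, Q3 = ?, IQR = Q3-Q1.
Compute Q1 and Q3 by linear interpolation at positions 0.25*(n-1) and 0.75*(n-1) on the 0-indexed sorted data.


Sorted: 3, 11, 16, 25, 27, 39, 39, 43, 52, 69, 78, 79, 86, 90
Q1 (25th %ile) = 25.5000
Q3 (75th %ile) = 75.7500
IQR = 75.7500 - 25.5000 = 50.2500

IQR = 50.2500


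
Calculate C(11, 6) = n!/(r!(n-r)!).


C(11,6) = 11!/(6! × 5!)
= 39916800/(720 × 120)
= 462

C(11,6) = 462


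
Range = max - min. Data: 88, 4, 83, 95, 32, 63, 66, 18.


Max = 95, Min = 4
Range = 95 - 4 = 91

Range = 91


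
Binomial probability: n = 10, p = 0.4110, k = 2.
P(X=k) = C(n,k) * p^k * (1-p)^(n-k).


C(10,2) = 45
p^2 = 0.168921
(1-p)^8 = 0.014485
P = 45 * 0.168921 * 0.014485 = 0.1101

P(X=2) = 0.1101


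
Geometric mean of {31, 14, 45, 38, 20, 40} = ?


Product = 31 × 14 × 45 × 38 × 20 × 40 = 593712000
GM = 593712000^(1/6) = 28.9910

GM = 28.9910


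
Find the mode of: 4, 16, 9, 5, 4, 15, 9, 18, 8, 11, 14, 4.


Frequencies: 4:3, 5:1, 8:1, 9:2, 11:1, 14:1, 15:1, 16:1, 18:1
Max frequency = 3
Mode = 4

Mode = 4


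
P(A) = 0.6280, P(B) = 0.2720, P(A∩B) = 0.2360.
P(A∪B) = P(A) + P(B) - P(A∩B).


P(A∪B) = 0.6280 + 0.2720 - 0.2360
= 0.9000 - 0.2360
= 0.6640

P(A∪B) = 0.6640


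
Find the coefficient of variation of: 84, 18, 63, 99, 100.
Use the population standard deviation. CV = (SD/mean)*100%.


Mean = 72.8000
SD = 30.4985
CV = (30.4985/72.8000)*100 = 41.8936%

CV = 41.8936%


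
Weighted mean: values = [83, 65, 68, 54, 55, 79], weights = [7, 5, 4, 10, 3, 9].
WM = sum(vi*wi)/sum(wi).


Numerator = 83*7 + 65*5 + 68*4 + 54*10 + 55*3 + 79*9 = 2594
Denominator = 7 + 5 + 4 + 10 + 3 + 9 = 38
WM = 2594/38 = 68.2632

WM = 68.2632


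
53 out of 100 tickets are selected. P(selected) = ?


P = 53/100 = 0.5300

P = 0.5300


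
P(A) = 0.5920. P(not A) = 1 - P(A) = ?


P(not A) = 1 - 0.5920 = 0.4080

P(not A) = 0.4080


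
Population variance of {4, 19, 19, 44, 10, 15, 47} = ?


Mean = 22.5714
Squared deviations: 344.8980, 12.7551, 12.7551, 459.1837, 158.0408, 57.3265, 596.7551
Sum = 1641.7143
Variance = 1641.7143/7 = 234.5306

Variance = 234.5306


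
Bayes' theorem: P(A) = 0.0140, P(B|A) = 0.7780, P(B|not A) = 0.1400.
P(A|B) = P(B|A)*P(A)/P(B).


P(B) = P(B|A)*P(A) + P(B|A')*P(A')
= 0.7780*0.0140 + 0.1400*0.9860
= 0.010892 + 0.138040 = 0.148932
P(A|B) = 0.010892/0.148932 = 0.0731

P(A|B) = 0.0731


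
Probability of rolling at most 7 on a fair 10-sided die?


Favorable outcomes (roll ≤ 7): 7
Total outcomes = 10
P = 7/10 = 0.7000

P = 0.7000


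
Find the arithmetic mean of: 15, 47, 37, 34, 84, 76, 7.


Sum = 15 + 47 + 37 + 34 + 84 + 76 + 7 = 300
n = 7
Mean = 300/7 = 42.8571

Mean = 42.8571


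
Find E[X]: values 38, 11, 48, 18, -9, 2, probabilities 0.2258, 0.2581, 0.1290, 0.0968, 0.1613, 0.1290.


E[X] = 38*0.2258 + 11*0.2581 + 48*0.1290 + 18*0.0968 - 9*0.1613 + 2*0.1290
= 8.5804 + 2.8391 + 6.1920 + 1.7424 - 1.4517 + 0.2580
= 18.1602

E[X] = 18.1602


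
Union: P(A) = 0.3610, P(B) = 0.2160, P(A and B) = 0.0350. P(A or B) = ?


P(A∪B) = 0.3610 + 0.2160 - 0.0350
= 0.5770 - 0.0350
= 0.5420

P(A∪B) = 0.5420


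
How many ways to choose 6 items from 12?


C(12,6) = 12!/(6! × 6!)
= 479001600/(720 × 720)
= 924

C(12,6) = 924


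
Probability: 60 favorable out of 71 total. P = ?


P = 60/71 = 0.8451

P = 0.8451


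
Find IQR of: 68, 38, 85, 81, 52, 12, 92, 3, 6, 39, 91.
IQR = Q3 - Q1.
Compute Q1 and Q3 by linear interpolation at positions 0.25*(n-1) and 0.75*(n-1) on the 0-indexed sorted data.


Sorted: 3, 6, 12, 38, 39, 52, 68, 81, 85, 91, 92
Q1 (25th %ile) = 25.0000
Q3 (75th %ile) = 83.0000
IQR = 83.0000 - 25.0000 = 58.0000

IQR = 58.0000


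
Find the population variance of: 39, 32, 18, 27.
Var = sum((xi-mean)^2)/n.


Mean = 29.0000
Squared deviations: 100.0000, 9.0000, 121.0000, 4.0000
Sum = 234.0000
Variance = 234.0000/4 = 58.5000

Variance = 58.5000


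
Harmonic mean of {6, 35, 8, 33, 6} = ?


Sum of reciprocals = 1/6 + 1/35 + 1/8 + 1/33 + 1/6 = 0.517208
HM = 5/0.517208 = 9.6673

HM = 9.6673


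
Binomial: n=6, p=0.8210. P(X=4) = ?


C(6,4) = 15
p^4 = 0.454331
(1-p)^2 = 0.032041
P = 15 * 0.454331 * 0.032041 = 0.2184

P(X=4) = 0.2184


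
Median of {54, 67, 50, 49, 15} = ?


Sorted: 15, 49, 50, 54, 67
n = 5 (odd)
Middle value = 50

Median = 50


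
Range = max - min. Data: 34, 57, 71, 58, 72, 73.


Max = 73, Min = 34
Range = 73 - 34 = 39

Range = 39


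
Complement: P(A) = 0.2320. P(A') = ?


P(not A) = 1 - 0.2320 = 0.7680

P(not A) = 0.7680


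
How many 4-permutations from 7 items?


P(7,4) = 7!/3!
= 5040/6
= 840

P(7,4) = 840


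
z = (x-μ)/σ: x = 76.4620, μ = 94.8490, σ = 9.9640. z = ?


z = (76.4620 - 94.8490)/9.9640
= -18.3870/9.9640
= -1.8453

z = -1.8453


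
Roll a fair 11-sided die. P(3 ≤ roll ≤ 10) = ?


Favorable outcomes (3 ≤ roll ≤ 10): 8
Total outcomes = 11
P = 8/11 = 0.7273

P = 0.7273


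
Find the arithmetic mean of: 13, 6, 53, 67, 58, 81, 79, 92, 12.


Sum = 13 + 6 + 53 + 67 + 58 + 81 + 79 + 92 + 12 = 461
n = 9
Mean = 461/9 = 51.2222

Mean = 51.2222


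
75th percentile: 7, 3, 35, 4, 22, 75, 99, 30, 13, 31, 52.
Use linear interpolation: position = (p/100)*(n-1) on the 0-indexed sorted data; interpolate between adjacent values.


Sorted: 3, 4, 7, 13, 22, 30, 31, 35, 52, 75, 99
n = 11
Index = 75/100 * 10 = 7.5000
Lower = data[7] = 35, Upper = data[8] = 52
P75 = 35 + 0.5000*(17) = 43.5000

P75 = 43.5000


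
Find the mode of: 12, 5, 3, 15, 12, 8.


Frequencies: 3:1, 5:1, 8:1, 12:2, 15:1
Max frequency = 2
Mode = 12

Mode = 12


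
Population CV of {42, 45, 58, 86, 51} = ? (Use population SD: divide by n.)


Mean = 56.4000
SD = 15.7810
CV = (15.7810/56.4000)*100 = 27.9805%

CV = 27.9805%
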